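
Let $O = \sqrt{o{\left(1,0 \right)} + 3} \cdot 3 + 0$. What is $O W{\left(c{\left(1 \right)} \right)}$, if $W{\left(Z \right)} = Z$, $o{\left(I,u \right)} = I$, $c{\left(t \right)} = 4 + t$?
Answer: $30$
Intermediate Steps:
$O = 6$ ($O = \sqrt{1 + 3} \cdot 3 + 0 = \sqrt{4} \cdot 3 + 0 = 2 \cdot 3 + 0 = 6 + 0 = 6$)
$O W{\left(c{\left(1 \right)} \right)} = 6 \left(4 + 1\right) = 6 \cdot 5 = 30$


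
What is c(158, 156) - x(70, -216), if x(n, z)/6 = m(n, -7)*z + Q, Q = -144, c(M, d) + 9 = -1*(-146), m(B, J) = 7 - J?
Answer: 19145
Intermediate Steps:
c(M, d) = 137 (c(M, d) = -9 - 1*(-146) = -9 + 146 = 137)
x(n, z) = -864 + 84*z (x(n, z) = 6*((7 - 1*(-7))*z - 144) = 6*((7 + 7)*z - 144) = 6*(14*z - 144) = 6*(-144 + 14*z) = -864 + 84*z)
c(158, 156) - x(70, -216) = 137 - (-864 + 84*(-216)) = 137 - (-864 - 18144) = 137 - 1*(-19008) = 137 + 19008 = 19145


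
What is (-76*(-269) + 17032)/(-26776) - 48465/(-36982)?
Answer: -5514912/61889377 ≈ -0.089109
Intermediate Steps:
(-76*(-269) + 17032)/(-26776) - 48465/(-36982) = (20444 + 17032)*(-1/26776) - 48465*(-1/36982) = 37476*(-1/26776) + 48465/36982 = -9369/6694 + 48465/36982 = -5514912/61889377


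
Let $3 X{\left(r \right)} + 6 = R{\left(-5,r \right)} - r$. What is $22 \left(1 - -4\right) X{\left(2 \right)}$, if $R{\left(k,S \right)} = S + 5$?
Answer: $- \frac{110}{3} \approx -36.667$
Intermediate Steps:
$R{\left(k,S \right)} = 5 + S$
$X{\left(r \right)} = - \frac{1}{3}$ ($X{\left(r \right)} = -2 + \frac{\left(5 + r\right) - r}{3} = -2 + \frac{1}{3} \cdot 5 = -2 + \frac{5}{3} = - \frac{1}{3}$)
$22 \left(1 - -4\right) X{\left(2 \right)} = 22 \left(1 - -4\right) \left(- \frac{1}{3}\right) = 22 \left(1 + 4\right) \left(- \frac{1}{3}\right) = 22 \cdot 5 \left(- \frac{1}{3}\right) = 110 \left(- \frac{1}{3}\right) = - \frac{110}{3}$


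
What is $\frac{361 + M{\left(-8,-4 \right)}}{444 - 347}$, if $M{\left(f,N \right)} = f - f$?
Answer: $\frac{361}{97} \approx 3.7216$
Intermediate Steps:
$M{\left(f,N \right)} = 0$
$\frac{361 + M{\left(-8,-4 \right)}}{444 - 347} = \frac{361 + 0}{444 - 347} = \frac{361}{97}$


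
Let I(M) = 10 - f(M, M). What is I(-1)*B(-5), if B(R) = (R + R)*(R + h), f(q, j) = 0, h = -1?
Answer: 600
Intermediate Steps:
B(R) = 2*R*(-1 + R) (B(R) = (R + R)*(R - 1) = (2*R)*(-1 + R) = 2*R*(-1 + R))
I(M) = 10 (I(M) = 10 - 1*0 = 10 + 0 = 10)
I(-1)*B(-5) = 10*(2*(-5)*(-1 - 5)) = 10*(2*(-5)*(-6)) = 10*60 = 600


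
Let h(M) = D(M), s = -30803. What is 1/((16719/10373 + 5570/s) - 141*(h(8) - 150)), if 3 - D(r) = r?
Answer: 319519519/6983556305492 ≈ 4.5753e-5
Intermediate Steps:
D(r) = 3 - r
h(M) = 3 - M
1/((16719/10373 + 5570/s) - 141*(h(8) - 150)) = 1/((16719/10373 + 5570/(-30803)) - 141*((3 - 1*8) - 150)) = 1/((16719*(1/10373) + 5570*(-1/30803)) - 141*((3 - 8) - 150)) = 1/((16719/10373 - 5570/30803) - 141*(-5 - 150)) = 1/(457217747/319519519 - 141*(-155)) = 1/(457217747/319519519 + 21855) = 1/(6983556305492/319519519) = 319519519/6983556305492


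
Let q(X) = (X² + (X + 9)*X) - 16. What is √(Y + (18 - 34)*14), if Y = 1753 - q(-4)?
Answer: √1549 ≈ 39.357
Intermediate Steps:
q(X) = -16 + X² + X*(9 + X) (q(X) = (X² + (9 + X)*X) - 16 = (X² + X*(9 + X)) - 16 = -16 + X² + X*(9 + X))
Y = 1773 (Y = 1753 - (-16 + 2*(-4)² + 9*(-4)) = 1753 - (-16 + 2*16 - 36) = 1753 - (-16 + 32 - 36) = 1753 - 1*(-20) = 1753 + 20 = 1773)
√(Y + (18 - 34)*14) = √(1773 + (18 - 34)*14) = √(1773 - 16*14) = √(1773 - 224) = √1549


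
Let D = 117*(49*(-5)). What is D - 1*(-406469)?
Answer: 377804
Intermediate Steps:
D = -28665 (D = 117*(-245) = -28665)
D - 1*(-406469) = -28665 - 1*(-406469) = -28665 + 406469 = 377804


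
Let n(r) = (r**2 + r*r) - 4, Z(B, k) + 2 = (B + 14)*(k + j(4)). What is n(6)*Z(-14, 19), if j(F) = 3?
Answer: -136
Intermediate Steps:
Z(B, k) = -2 + (3 + k)*(14 + B) (Z(B, k) = -2 + (B + 14)*(k + 3) = -2 + (14 + B)*(3 + k) = -2 + (3 + k)*(14 + B))
n(r) = -4 + 2*r**2 (n(r) = (r**2 + r**2) - 4 = 2*r**2 - 4 = -4 + 2*r**2)
n(6)*Z(-14, 19) = (-4 + 2*6**2)*(40 + 3*(-14) + 14*19 - 14*19) = (-4 + 2*36)*(40 - 42 + 266 - 266) = (-4 + 72)*(-2) = 68*(-2) = -136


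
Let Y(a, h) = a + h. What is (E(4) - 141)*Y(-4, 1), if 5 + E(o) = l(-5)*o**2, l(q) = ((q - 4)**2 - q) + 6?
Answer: -3978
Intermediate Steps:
l(q) = 6 + (-4 + q)**2 - q (l(q) = ((-4 + q)**2 - q) + 6 = 6 + (-4 + q)**2 - q)
E(o) = -5 + 92*o**2 (E(o) = -5 + (6 + (-4 - 5)**2 - 1*(-5))*o**2 = -5 + (6 + (-9)**2 + 5)*o**2 = -5 + (6 + 81 + 5)*o**2 = -5 + 92*o**2)
(E(4) - 141)*Y(-4, 1) = ((-5 + 92*4**2) - 141)*(-4 + 1) = ((-5 + 92*16) - 141)*(-3) = ((-5 + 1472) - 141)*(-3) = (1467 - 141)*(-3) = 1326*(-3) = -3978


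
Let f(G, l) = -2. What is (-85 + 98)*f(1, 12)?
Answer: -26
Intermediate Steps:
(-85 + 98)*f(1, 12) = (-85 + 98)*(-2) = 13*(-2) = -26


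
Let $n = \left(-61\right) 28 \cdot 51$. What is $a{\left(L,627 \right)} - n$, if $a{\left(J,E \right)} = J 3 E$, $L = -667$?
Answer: $-1167519$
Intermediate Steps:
$a{\left(J,E \right)} = 3 E J$ ($a{\left(J,E \right)} = 3 J E = 3 E J$)
$n = -87108$ ($n = \left(-1708\right) 51 = -87108$)
$a{\left(L,627 \right)} - n = 3 \cdot 627 \left(-667\right) - -87108 = -1254627 + 87108 = -1167519$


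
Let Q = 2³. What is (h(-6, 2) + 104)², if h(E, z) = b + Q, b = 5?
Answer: 13689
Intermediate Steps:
Q = 8
h(E, z) = 13 (h(E, z) = 5 + 8 = 13)
(h(-6, 2) + 104)² = (13 + 104)² = 117² = 13689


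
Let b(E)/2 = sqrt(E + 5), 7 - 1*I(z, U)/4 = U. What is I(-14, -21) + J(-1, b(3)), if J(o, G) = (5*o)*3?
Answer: 97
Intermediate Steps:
I(z, U) = 28 - 4*U
b(E) = 2*sqrt(5 + E) (b(E) = 2*sqrt(E + 5) = 2*sqrt(5 + E))
J(o, G) = 15*o
I(-14, -21) + J(-1, b(3)) = (28 - 4*(-21)) + 15*(-1) = (28 + 84) - 15 = 112 - 15 = 97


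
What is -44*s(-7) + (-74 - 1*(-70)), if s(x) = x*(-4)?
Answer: -1236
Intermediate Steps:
s(x) = -4*x
-44*s(-7) + (-74 - 1*(-70)) = -(-176)*(-7) + (-74 - 1*(-70)) = -44*28 + (-74 + 70) = -1232 - 4 = -1236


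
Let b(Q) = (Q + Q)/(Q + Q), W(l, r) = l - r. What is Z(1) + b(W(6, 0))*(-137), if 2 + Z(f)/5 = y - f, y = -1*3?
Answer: -167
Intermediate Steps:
y = -3
b(Q) = 1 (b(Q) = (2*Q)/((2*Q)) = (2*Q)*(1/(2*Q)) = 1)
Z(f) = -25 - 5*f (Z(f) = -10 + 5*(-3 - f) = -10 + (-15 - 5*f) = -25 - 5*f)
Z(1) + b(W(6, 0))*(-137) = (-25 - 5*1) + 1*(-137) = (-25 - 5) - 137 = -30 - 137 = -167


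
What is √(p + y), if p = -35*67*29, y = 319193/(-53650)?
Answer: 3*I*√870033094742/10730 ≈ 260.79*I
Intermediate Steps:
y = -319193/53650 (y = 319193*(-1/53650) = -319193/53650 ≈ -5.9495)
p = -68005 (p = -2345*29 = -68005)
√(p + y) = √(-68005 - 319193/53650) = √(-3648787443/53650) = 3*I*√870033094742/10730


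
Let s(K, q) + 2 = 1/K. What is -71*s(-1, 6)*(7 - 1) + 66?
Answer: 1344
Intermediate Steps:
s(K, q) = -2 + 1/K
-71*s(-1, 6)*(7 - 1) + 66 = -71*(-2 + 1/(-1))*(7 - 1) + 66 = -71*(-2 - 1)*6 + 66 = -(-213)*6 + 66 = -71*(-18) + 66 = 1278 + 66 = 1344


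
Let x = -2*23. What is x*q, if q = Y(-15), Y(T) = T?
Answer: 690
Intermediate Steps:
x = -46
q = -15
x*q = -46*(-15) = 690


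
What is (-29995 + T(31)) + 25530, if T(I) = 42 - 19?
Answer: -4442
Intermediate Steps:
T(I) = 23
(-29995 + T(31)) + 25530 = (-29995 + 23) + 25530 = -29972 + 25530 = -4442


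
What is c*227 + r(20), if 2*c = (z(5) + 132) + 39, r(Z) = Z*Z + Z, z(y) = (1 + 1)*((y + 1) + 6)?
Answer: 45105/2 ≈ 22553.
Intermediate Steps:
z(y) = 14 + 2*y (z(y) = 2*((1 + y) + 6) = 2*(7 + y) = 14 + 2*y)
r(Z) = Z + Z² (r(Z) = Z² + Z = Z + Z²)
c = 195/2 (c = (((14 + 2*5) + 132) + 39)/2 = (((14 + 10) + 132) + 39)/2 = ((24 + 132) + 39)/2 = (156 + 39)/2 = (½)*195 = 195/2 ≈ 97.500)
c*227 + r(20) = (195/2)*227 + 20*(1 + 20) = 44265/2 + 20*21 = 44265/2 + 420 = 45105/2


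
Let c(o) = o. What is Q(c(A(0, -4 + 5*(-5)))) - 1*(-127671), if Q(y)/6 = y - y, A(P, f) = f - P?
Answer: 127671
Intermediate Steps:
Q(y) = 0 (Q(y) = 6*(y - y) = 6*0 = 0)
Q(c(A(0, -4 + 5*(-5)))) - 1*(-127671) = 0 - 1*(-127671) = 0 + 127671 = 127671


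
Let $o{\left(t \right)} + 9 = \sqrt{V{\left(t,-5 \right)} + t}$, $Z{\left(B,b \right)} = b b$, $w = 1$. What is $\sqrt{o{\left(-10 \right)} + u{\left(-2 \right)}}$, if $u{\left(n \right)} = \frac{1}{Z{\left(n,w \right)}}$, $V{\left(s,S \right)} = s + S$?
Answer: $\sqrt{-8 + 5 i} \approx 0.84675 + 2.9525 i$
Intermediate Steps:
$V{\left(s,S \right)} = S + s$
$Z{\left(B,b \right)} = b^{2}$
$u{\left(n \right)} = 1$ ($u{\left(n \right)} = \frac{1}{1^{2}} = 1^{-1} = 1$)
$o{\left(t \right)} = -9 + \sqrt{-5 + 2 t}$ ($o{\left(t \right)} = -9 + \sqrt{\left(-5 + t\right) + t} = -9 + \sqrt{-5 + 2 t}$)
$\sqrt{o{\left(-10 \right)} + u{\left(-2 \right)}} = \sqrt{\left(-9 + \sqrt{-5 + 2 \left(-10\right)}\right) + 1} = \sqrt{\left(-9 + \sqrt{-5 - 20}\right) + 1} = \sqrt{\left(-9 + \sqrt{-25}\right) + 1} = \sqrt{\left(-9 + 5 i\right) + 1} = \sqrt{-8 + 5 i}$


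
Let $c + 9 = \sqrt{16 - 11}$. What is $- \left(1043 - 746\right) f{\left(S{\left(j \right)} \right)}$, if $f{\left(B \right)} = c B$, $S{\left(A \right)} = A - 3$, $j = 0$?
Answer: $-8019 + 891 \sqrt{5} \approx -6026.7$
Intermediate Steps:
$c = -9 + \sqrt{5}$ ($c = -9 + \sqrt{16 - 11} = -9 + \sqrt{5} \approx -6.7639$)
$S{\left(A \right)} = -3 + A$
$f{\left(B \right)} = B \left(-9 + \sqrt{5}\right)$ ($f{\left(B \right)} = \left(-9 + \sqrt{5}\right) B = B \left(-9 + \sqrt{5}\right)$)
$- \left(1043 - 746\right) f{\left(S{\left(j \right)} \right)} = - \left(1043 - 746\right) \left(-3 + 0\right) \left(-9 + \sqrt{5}\right) = - 297 \left(- 3 \left(-9 + \sqrt{5}\right)\right) = - 297 \left(27 - 3 \sqrt{5}\right) = - (8019 - 891 \sqrt{5}) = -8019 + 891 \sqrt{5}$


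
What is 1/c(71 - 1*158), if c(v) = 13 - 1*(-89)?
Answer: 1/102 ≈ 0.0098039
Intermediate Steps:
c(v) = 102 (c(v) = 13 + 89 = 102)
1/c(71 - 1*158) = 1/102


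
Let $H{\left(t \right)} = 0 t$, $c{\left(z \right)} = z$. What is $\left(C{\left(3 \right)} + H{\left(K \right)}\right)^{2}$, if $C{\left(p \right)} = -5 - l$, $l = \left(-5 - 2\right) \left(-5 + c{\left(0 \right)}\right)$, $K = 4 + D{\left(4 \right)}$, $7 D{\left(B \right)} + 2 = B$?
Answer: $1600$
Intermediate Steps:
$D{\left(B \right)} = - \frac{2}{7} + \frac{B}{7}$
$K = \frac{30}{7}$ ($K = 4 + \left(- \frac{2}{7} + \frac{1}{7} \cdot 4\right) = 4 + \left(- \frac{2}{7} + \frac{4}{7}\right) = 4 + \frac{2}{7} = \frac{30}{7} \approx 4.2857$)
$H{\left(t \right)} = 0$
$l = 35$ ($l = \left(-5 - 2\right) \left(-5 + 0\right) = \left(-7\right) \left(-5\right) = 35$)
$C{\left(p \right)} = -40$ ($C{\left(p \right)} = -5 - 35 = -40$)
$\left(C{\left(3 \right)} + H{\left(K \right)}\right)^{2} = \left(-40 + 0\right)^{2} = \left(-40\right)^{2} = 1600$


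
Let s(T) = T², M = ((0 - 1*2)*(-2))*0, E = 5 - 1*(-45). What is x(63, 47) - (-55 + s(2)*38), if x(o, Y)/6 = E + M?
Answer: 203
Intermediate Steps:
E = 50 (E = 5 + 45 = 50)
M = 0 (M = ((0 - 2)*(-2))*0 = -2*(-2)*0 = 4*0 = 0)
x(o, Y) = 300 (x(o, Y) = 6*(50 + 0) = 6*50 = 300)
x(63, 47) - (-55 + s(2)*38) = 300 - (-55 + 2²*38) = 300 - (-55 + 4*38) = 300 - (-55 + 152) = 300 - 1*97 = 300 - 97 = 203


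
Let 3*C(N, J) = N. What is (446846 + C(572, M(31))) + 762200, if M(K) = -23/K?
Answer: 3627710/3 ≈ 1.2092e+6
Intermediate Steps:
C(N, J) = N/3
(446846 + C(572, M(31))) + 762200 = (446846 + (⅓)*572) + 762200 = (446846 + 572/3) + 762200 = 1341110/3 + 762200 = 3627710/3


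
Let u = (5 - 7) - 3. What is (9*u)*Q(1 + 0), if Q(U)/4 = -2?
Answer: 360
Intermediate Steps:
Q(U) = -8 (Q(U) = 4*(-2) = -8)
u = -5 (u = -2 - 3 = -5)
(9*u)*Q(1 + 0) = (9*(-5))*(-8) = -45*(-8) = 360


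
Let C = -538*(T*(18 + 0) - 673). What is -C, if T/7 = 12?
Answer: 451382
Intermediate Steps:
T = 84 (T = 7*12 = 84)
C = -451382 (C = -538*(84*(18 + 0) - 673) = -538*(84*18 - 673) = -538*(1512 - 673) = -538*839 = -451382)
-C = -1*(-451382) = 451382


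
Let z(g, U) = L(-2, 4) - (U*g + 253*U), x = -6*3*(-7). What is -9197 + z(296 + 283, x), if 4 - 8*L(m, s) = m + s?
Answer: -456115/4 ≈ -1.1403e+5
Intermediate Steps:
L(m, s) = 1/2 - m/8 - s/8 (L(m, s) = 1/2 - (m + s)/8 = 1/2 + (-m/8 - s/8) = 1/2 - m/8 - s/8)
x = 126 (x = -18*(-7) = 126)
z(g, U) = 1/4 - 253*U - U*g (z(g, U) = (1/2 - 1/8*(-2) - 1/8*4) - (U*g + 253*U) = (1/2 + 1/4 - 1/2) - (253*U + U*g) = 1/4 + (-253*U - U*g) = 1/4 - 253*U - U*g)
-9197 + z(296 + 283, x) = -9197 + (1/4 - 253*126 - 1*126*(296 + 283)) = -9197 + (1/4 - 31878 - 1*126*579) = -9197 + (1/4 - 31878 - 72954) = -9197 - 419327/4 = -456115/4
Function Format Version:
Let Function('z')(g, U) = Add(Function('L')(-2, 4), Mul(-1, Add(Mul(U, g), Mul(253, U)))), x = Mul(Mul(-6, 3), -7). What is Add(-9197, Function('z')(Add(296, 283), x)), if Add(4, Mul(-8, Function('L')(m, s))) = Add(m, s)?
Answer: Rational(-456115, 4) ≈ -1.1403e+5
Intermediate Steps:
Function('L')(m, s) = Add(Rational(1, 2), Mul(Rational(-1, 8), m), Mul(Rational(-1, 8), s)) (Function('L')(m, s) = Add(Rational(1, 2), Mul(Rational(-1, 8), Add(m, s))) = Add(Rational(1, 2), Add(Mul(Rational(-1, 8), m), Mul(Rational(-1, 8), s))) = Add(Rational(1, 2), Mul(Rational(-1, 8), m), Mul(Rational(-1, 8), s)))
x = 126 (x = Mul(-18, -7) = 126)
Function('z')(g, U) = Add(Rational(1, 4), Mul(-253, U), Mul(-1, U, g)) (Function('z')(g, U) = Add(Add(Rational(1, 2), Mul(Rational(-1, 8), -2), Mul(Rational(-1, 8), 4)), Mul(-1, Add(Mul(U, g), Mul(253, U)))) = Add(Add(Rational(1, 2), Rational(1, 4), Rational(-1, 2)), Mul(-1, Add(Mul(253, U), Mul(U, g)))) = Add(Rational(1, 4), Add(Mul(-253, U), Mul(-1, U, g))) = Add(Rational(1, 4), Mul(-253, U), Mul(-1, U, g)))
Add(-9197, Function('z')(Add(296, 283), x)) = Add(-9197, Add(Rational(1, 4), Mul(-253, 126), Mul(-1, 126, Add(296, 283)))) = Add(-9197, Add(Rational(1, 4), -31878, Mul(-1, 126, 579))) = Add(-9197, Add(Rational(1, 4), -31878, -72954)) = Add(-9197, Rational(-419327, 4)) = Rational(-456115, 4)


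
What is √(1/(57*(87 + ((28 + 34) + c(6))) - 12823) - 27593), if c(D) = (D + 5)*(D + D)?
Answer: 3*I*√31277082106/3194 ≈ 166.11*I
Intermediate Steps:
c(D) = 2*D*(5 + D) (c(D) = (5 + D)*(2*D) = 2*D*(5 + D))
√(1/(57*(87 + ((28 + 34) + c(6))) - 12823) - 27593) = √(1/(57*(87 + ((28 + 34) + 2*6*(5 + 6))) - 12823) - 27593) = √(1/(57*(87 + (62 + 2*6*11)) - 12823) - 27593) = √(1/(57*(87 + (62 + 132)) - 12823) - 27593) = √(1/(57*(87 + 194) - 12823) - 27593) = √(1/(57*281 - 12823) - 27593) = √(1/(16017 - 12823) - 27593) = √(1/3194 - 27593) = √(-88132041/3194) = 3*I*√31277082106/3194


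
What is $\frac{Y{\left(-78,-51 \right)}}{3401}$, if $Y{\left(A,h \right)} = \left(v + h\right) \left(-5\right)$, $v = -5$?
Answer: $\frac{280}{3401} \approx 0.082329$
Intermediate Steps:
$Y{\left(A,h \right)} = 25 - 5 h$ ($Y{\left(A,h \right)} = \left(-5 + h\right) \left(-5\right) = 25 - 5 h$)
$\frac{Y{\left(-78,-51 \right)}}{3401} = \frac{25 - -255}{3401} = \left(25 + 255\right) \frac{1}{3401} = 280 \cdot \frac{1}{3401} = \frac{280}{3401}$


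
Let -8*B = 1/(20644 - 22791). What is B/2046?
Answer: 1/35142096 ≈ 2.8456e-8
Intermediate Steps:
B = 1/17176 (B = -1/(8*(20644 - 22791)) = -⅛/(-2147) = -⅛*(-1/2147) = 1/17176 ≈ 5.8221e-5)
B/2046 = (1/17176)/2046 = (1/17176)*(1/2046) = 1/35142096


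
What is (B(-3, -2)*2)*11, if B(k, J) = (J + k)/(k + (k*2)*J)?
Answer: -110/9 ≈ -12.222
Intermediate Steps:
B(k, J) = (J + k)/(k + 2*J*k) (B(k, J) = (J + k)/(k + (2*k)*J) = (J + k)/(k + 2*J*k))
(B(-3, -2)*2)*11 = (((-2 - 3)/((-3)*(1 + 2*(-2))))*2)*11 = (-1/3*(-5)/(1 - 4)*2)*11 = (-1/3*(-5)/(-3)*2)*11 = (-1/3*(-1/3)*(-5)*2)*11 = -5/9*2*11 = -10/9*11 = -110/9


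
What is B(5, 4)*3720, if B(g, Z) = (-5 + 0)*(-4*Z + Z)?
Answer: 223200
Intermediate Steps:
B(g, Z) = 15*Z (B(g, Z) = -(-15)*Z = 15*Z)
B(5, 4)*3720 = (15*4)*3720 = 60*3720 = 223200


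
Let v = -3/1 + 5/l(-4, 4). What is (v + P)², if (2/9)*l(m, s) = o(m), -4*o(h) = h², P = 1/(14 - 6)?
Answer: 51529/5184 ≈ 9.9400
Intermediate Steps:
P = ⅛ (P = 1/8 = ⅛ ≈ 0.12500)
o(h) = -h²/4
l(m, s) = -9*m²/8 (l(m, s) = 9*(-m²/4)/2 = -9*m²/8)
v = -59/18 (v = -3/1 + 5/((-9/8*(-4)²)) = -3*1 + 5/((-9/8*16)) = -3 + 5/(-18) = -3 + 5*(-1/18) = -3 - 5/18 = -59/18 ≈ -3.2778)
(v + P)² = (-59/18 + ⅛)² = (-227/72)² = 51529/5184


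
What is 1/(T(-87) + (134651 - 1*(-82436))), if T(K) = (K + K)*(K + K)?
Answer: 1/247363 ≈ 4.0426e-6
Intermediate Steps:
T(K) = 4*K**2 (T(K) = (2*K)*(2*K) = 4*K**2)
1/(T(-87) + (134651 - 1*(-82436))) = 1/(4*(-87)**2 + (134651 - 1*(-82436))) = 1/(4*7569 + (134651 + 82436)) = 1/(30276 + 217087) = 1/247363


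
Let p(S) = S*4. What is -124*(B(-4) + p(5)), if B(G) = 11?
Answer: -3844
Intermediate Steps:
p(S) = 4*S
-124*(B(-4) + p(5)) = -124*(11 + 4*5) = -124*(11 + 20) = -124*31 = -3844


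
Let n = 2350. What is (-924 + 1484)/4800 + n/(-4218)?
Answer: -6193/14060 ≈ -0.44047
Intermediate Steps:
(-924 + 1484)/4800 + n/(-4218) = (-924 + 1484)/4800 + 2350/(-4218) = 560*(1/4800) + 2350*(-1/4218) = 7/60 - 1175/2109 = -6193/14060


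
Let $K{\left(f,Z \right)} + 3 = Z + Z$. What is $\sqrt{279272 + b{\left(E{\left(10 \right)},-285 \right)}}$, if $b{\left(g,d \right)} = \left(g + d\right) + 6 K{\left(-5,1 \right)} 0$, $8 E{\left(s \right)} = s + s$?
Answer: $\frac{\sqrt{1115958}}{2} \approx 528.19$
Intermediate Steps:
$K{\left(f,Z \right)} = -3 + 2 Z$ ($K{\left(f,Z \right)} = -3 + \left(Z + Z\right) = -3 + 2 Z$)
$E{\left(s \right)} = \frac{s}{4}$ ($E{\left(s \right)} = \frac{s + s}{8} = \frac{2 s}{8} = \frac{s}{4}$)
$b{\left(g,d \right)} = d + g$ ($b{\left(g,d \right)} = \left(g + d\right) + 6 \left(-3 + 2 \cdot 1\right) 0 = \left(d + g\right) + 6 \left(-3 + 2\right) 0 = \left(d + g\right) + 6 \left(-1\right) 0 = \left(d + g\right) - 0 = \left(d + g\right) + 0 = d + g$)
$\sqrt{279272 + b{\left(E{\left(10 \right)},-285 \right)}} = \sqrt{279272 + \left(-285 + \frac{1}{4} \cdot 10\right)} = \sqrt{279272 + \left(-285 + \frac{5}{2}\right)} = \sqrt{279272 - \frac{565}{2}} = \sqrt{\frac{557979}{2}} = \frac{\sqrt{1115958}}{2}$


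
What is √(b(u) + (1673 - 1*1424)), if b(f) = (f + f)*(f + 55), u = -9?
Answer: I*√579 ≈ 24.062*I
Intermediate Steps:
b(f) = 2*f*(55 + f) (b(f) = (2*f)*(55 + f) = 2*f*(55 + f))
√(b(u) + (1673 - 1*1424)) = √(2*(-9)*(55 - 9) + (1673 - 1*1424)) = √(2*(-9)*46 + (1673 - 1424)) = √(-828 + 249) = √(-579) = I*√579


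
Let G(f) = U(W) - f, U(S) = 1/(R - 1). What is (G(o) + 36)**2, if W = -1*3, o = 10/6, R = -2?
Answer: 1156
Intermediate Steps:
o = 5/3 (o = 10*(1/6) = 5/3 ≈ 1.6667)
W = -3
U(S) = -1/3 (U(S) = 1/(-2 - 1) = 1/(-3) = -1/3)
G(f) = -1/3 - f
(G(o) + 36)**2 = ((-1/3 - 1*5/3) + 36)**2 = ((-1/3 - 5/3) + 36)**2 = (-2 + 36)**2 = 34**2 = 1156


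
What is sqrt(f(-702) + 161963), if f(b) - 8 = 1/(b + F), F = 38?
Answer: sqrt(17853091338)/332 ≈ 402.46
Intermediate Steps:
f(b) = 8 + 1/(38 + b) (f(b) = 8 + 1/(b + 38) = 8 + 1/(38 + b))
sqrt(f(-702) + 161963) = sqrt((305 + 8*(-702))/(38 - 702) + 161963) = sqrt((305 - 5616)/(-664) + 161963) = sqrt(-1/664*(-5311) + 161963) = sqrt(5311/664 + 161963) = sqrt(107548743/664) = sqrt(17853091338)/332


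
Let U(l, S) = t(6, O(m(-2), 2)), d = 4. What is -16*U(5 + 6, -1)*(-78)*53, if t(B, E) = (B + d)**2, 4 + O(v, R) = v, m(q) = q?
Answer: 6614400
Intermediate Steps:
O(v, R) = -4 + v
t(B, E) = (4 + B)**2 (t(B, E) = (B + 4)**2 = (4 + B)**2)
U(l, S) = 100 (U(l, S) = (4 + 6)**2 = 10**2 = 100)
-16*U(5 + 6, -1)*(-78)*53 = -16*100*(-78)*53 = -(-124800)*53 = -16*(-413400) = 6614400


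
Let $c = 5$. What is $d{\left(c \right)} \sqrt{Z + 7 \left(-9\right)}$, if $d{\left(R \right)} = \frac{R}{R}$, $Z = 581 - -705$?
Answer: $\sqrt{1223} \approx 34.971$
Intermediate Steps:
$Z = 1286$ ($Z = 581 + 705 = 1286$)
$d{\left(R \right)} = 1$
$d{\left(c \right)} \sqrt{Z + 7 \left(-9\right)} = 1 \sqrt{1286 + 7 \left(-9\right)} = 1 \sqrt{1286 - 63} = 1 \sqrt{1223} = \sqrt{1223}$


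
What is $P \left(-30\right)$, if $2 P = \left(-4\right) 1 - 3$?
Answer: $105$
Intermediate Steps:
$P = - \frac{7}{2}$ ($P = \frac{\left(-4\right) 1 - 3}{2} = \frac{-4 - 3}{2} = \frac{1}{2} \left(-7\right) = - \frac{7}{2} \approx -3.5$)
$P \left(-30\right) = \left(- \frac{7}{2}\right) \left(-30\right) = 105$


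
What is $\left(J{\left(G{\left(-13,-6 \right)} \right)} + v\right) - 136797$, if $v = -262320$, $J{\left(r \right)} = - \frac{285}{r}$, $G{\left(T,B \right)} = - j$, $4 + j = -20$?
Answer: $- \frac{3193031}{8} \approx -3.9913 \cdot 10^{5}$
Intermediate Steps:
$j = -24$ ($j = -4 - 20 = -24$)
$G{\left(T,B \right)} = 24$ ($G{\left(T,B \right)} = \left(-1\right) \left(-24\right) = 24$)
$\left(J{\left(G{\left(-13,-6 \right)} \right)} + v\right) - 136797 = \left(- \frac{285}{24} - 262320\right) - 136797 = \left(\left(-285\right) \frac{1}{24} - 262320\right) - 136797 = \left(- \frac{95}{8} - 262320\right) - 136797 = - \frac{2098655}{8} - 136797 = - \frac{3193031}{8}$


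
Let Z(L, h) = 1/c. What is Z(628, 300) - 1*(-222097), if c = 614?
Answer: 136367559/614 ≈ 2.2210e+5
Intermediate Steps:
Z(L, h) = 1/614
Z(628, 300) - 1*(-222097) = 1/614 - 1*(-222097) = 1/614 + 222097 = 136367559/614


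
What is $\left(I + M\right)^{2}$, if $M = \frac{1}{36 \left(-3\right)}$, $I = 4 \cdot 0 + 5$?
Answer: $\frac{290521}{11664} \approx 24.908$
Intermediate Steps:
$I = 5$ ($I = 0 + 5 = 5$)
$M = - \frac{1}{108}$ ($M = \frac{1}{-108} = - \frac{1}{108} \approx -0.0092593$)
$\left(I + M\right)^{2} = \left(5 - \frac{1}{108}\right)^{2} = \left(\frac{539}{108}\right)^{2} = \frac{290521}{11664}$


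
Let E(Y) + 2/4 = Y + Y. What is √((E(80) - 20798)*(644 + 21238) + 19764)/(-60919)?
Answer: -3*I*√50176877/60919 ≈ -0.34883*I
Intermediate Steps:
E(Y) = -½ + 2*Y (E(Y) = -½ + (Y + Y) = -½ + 2*Y)
√((E(80) - 20798)*(644 + 21238) + 19764)/(-60919) = √(((-½ + 2*80) - 20798)*(644 + 21238) + 19764)/(-60919) = √(((-½ + 160) - 20798)*21882 + 19764)*(-1/60919) = √((319/2 - 20798)*21882 + 19764)*(-1/60919) = √(-41277/2*21882 + 19764)*(-1/60919) = √(-451611657 + 19764)*(-1/60919) = √(-451591893)*(-1/60919) = (3*I*√50176877)*(-1/60919) = -3*I*√50176877/60919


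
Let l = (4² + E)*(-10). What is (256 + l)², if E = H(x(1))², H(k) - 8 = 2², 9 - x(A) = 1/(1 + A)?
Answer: 1806336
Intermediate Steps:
x(A) = 9 - 1/(1 + A)
H(k) = 12 (H(k) = 8 + 2² = 8 + 4 = 12)
E = 144 (E = 12² = 144)
l = -1600 (l = (4² + 144)*(-10) = (16 + 144)*(-10) = 160*(-10) = -1600)
(256 + l)² = (256 - 1600)² = (-1344)² = 1806336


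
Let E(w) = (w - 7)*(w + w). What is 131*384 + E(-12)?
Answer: 50760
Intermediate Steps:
E(w) = 2*w*(-7 + w) (E(w) = (-7 + w)*(2*w) = 2*w*(-7 + w))
131*384 + E(-12) = 131*384 + 2*(-12)*(-7 - 12) = 50304 + 2*(-12)*(-19) = 50304 + 456 = 50760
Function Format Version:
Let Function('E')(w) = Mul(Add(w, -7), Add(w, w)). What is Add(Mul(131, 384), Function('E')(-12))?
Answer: 50760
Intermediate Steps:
Function('E')(w) = Mul(2, w, Add(-7, w)) (Function('E')(w) = Mul(Add(-7, w), Mul(2, w)) = Mul(2, w, Add(-7, w)))
Add(Mul(131, 384), Function('E')(-12)) = Add(Mul(131, 384), Mul(2, -12, Add(-7, -12))) = Add(50304, Mul(2, -12, -19)) = Add(50304, 456) = 50760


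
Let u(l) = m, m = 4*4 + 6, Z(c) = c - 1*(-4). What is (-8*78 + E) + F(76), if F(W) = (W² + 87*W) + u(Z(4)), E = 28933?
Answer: 40719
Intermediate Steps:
Z(c) = 4 + c (Z(c) = c + 4 = 4 + c)
m = 22 (m = 16 + 6 = 22)
u(l) = 22
F(W) = 22 + W² + 87*W (F(W) = (W² + 87*W) + 22 = 22 + W² + 87*W)
(-8*78 + E) + F(76) = (-8*78 + 28933) + (22 + 76² + 87*76) = (-624 + 28933) + (22 + 5776 + 6612) = 28309 + 12410 = 40719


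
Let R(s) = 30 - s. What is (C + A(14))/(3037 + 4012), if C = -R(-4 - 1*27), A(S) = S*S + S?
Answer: 149/7049 ≈ 0.021138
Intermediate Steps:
A(S) = S + S² (A(S) = S² + S = S + S²)
C = -61 (C = -(30 - (-4 - 1*27)) = -(30 - (-4 - 27)) = -(30 - 1*(-31)) = -(30 + 31) = -1*61 = -61)
(C + A(14))/(3037 + 4012) = (-61 + 14*(1 + 14))/(3037 + 4012) = (-61 + 14*15)/7049 = (-61 + 210)*(1/7049) = 149*(1/7049) = 149/7049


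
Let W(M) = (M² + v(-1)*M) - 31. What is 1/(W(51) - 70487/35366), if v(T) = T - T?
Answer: 35366/90820133 ≈ 0.00038941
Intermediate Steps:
v(T) = 0
W(M) = -31 + M² (W(M) = (M² + 0*M) - 31 = (M² + 0) - 31 = M² - 31 = -31 + M²)
1/(W(51) - 70487/35366) = 1/((-31 + 51²) - 70487/35366) = 1/((-31 + 2601) - 70487*1/35366) = 1/(2570 - 70487/35366) = 1/(90820133/35366) = 35366/90820133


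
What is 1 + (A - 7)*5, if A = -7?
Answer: -69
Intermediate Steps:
1 + (A - 7)*5 = 1 + (-7 - 7)*5 = 1 - 14*5 = 1 - 70 = -69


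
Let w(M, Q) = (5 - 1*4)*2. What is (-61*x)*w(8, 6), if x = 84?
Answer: -10248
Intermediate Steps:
w(M, Q) = 2 (w(M, Q) = (5 - 4)*2 = 1*2 = 2)
(-61*x)*w(8, 6) = -61*84*2 = -5124*2 = -10248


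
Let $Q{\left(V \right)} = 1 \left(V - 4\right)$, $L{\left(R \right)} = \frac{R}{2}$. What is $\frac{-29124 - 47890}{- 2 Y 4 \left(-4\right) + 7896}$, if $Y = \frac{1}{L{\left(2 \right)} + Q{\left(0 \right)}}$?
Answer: $- \frac{115521}{11828} \approx -9.7667$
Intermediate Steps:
$L{\left(R \right)} = \frac{R}{2}$ ($L{\left(R \right)} = R \frac{1}{2} = \frac{R}{2}$)
$Q{\left(V \right)} = -4 + V$ ($Q{\left(V \right)} = 1 \left(-4 + V\right) = -4 + V$)
$Y = - \frac{1}{3}$ ($Y = \frac{1}{\frac{1}{2} \cdot 2 + \left(-4 + 0\right)} = \frac{1}{1 - 4} = \frac{1}{-3} = - \frac{1}{3} \approx -0.33333$)
$\frac{-29124 - 47890}{- 2 Y 4 \left(-4\right) + 7896} = \frac{-29124 - 47890}{\left(-2\right) \left(- \frac{1}{3}\right) 4 \left(-4\right) + 7896} = - \frac{77014}{\frac{2}{3} \left(-16\right) + 7896} = - \frac{77014}{- \frac{32}{3} + 7896} = - \frac{77014}{\frac{23656}{3}} = \left(-77014\right) \frac{3}{23656} = - \frac{115521}{11828}$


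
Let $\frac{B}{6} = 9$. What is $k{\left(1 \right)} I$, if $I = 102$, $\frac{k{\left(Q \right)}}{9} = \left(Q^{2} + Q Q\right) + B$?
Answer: $51408$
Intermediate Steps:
$B = 54$ ($B = 6 \cdot 9 = 54$)
$k{\left(Q \right)} = 486 + 18 Q^{2}$ ($k{\left(Q \right)} = 9 \left(\left(Q^{2} + Q Q\right) + 54\right) = 9 \left(\left(Q^{2} + Q^{2}\right) + 54\right) = 9 \left(2 Q^{2} + 54\right) = 9 \left(54 + 2 Q^{2}\right) = 486 + 18 Q^{2}$)
$k{\left(1 \right)} I = \left(486 + 18 \cdot 1^{2}\right) 102 = \left(486 + 18 \cdot 1\right) 102 = \left(486 + 18\right) 102 = 504 \cdot 102 = 51408$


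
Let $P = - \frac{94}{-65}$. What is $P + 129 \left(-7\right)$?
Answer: $- \frac{58601}{65} \approx -901.55$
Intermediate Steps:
$P = \frac{94}{65}$ ($P = \left(-94\right) \left(- \frac{1}{65}\right) = \frac{94}{65} \approx 1.4462$)
$P + 129 \left(-7\right) = \frac{94}{65} + 129 \left(-7\right) = \frac{94}{65} - 903 = - \frac{58601}{65}$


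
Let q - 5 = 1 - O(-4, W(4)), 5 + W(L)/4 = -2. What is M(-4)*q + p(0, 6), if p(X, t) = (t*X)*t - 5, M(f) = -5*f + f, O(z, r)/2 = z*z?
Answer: -421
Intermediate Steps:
W(L) = -28 (W(L) = -20 + 4*(-2) = -20 - 8 = -28)
O(z, r) = 2*z² (O(z, r) = 2*(z*z) = 2*z²)
M(f) = -4*f
q = -26 (q = 5 + (1 - 2*(-4)²) = 5 + (1 - 2*16) = 5 + (1 - 1*32) = 5 + (1 - 32) = 5 - 31 = -26)
p(X, t) = -5 + X*t² (p(X, t) = (X*t)*t - 5 = X*t² - 5 = -5 + X*t²)
M(-4)*q + p(0, 6) = -4*(-4)*(-26) + (-5 + 0*6²) = 16*(-26) + (-5 + 0*36) = -416 + (-5 + 0) = -416 - 5 = -421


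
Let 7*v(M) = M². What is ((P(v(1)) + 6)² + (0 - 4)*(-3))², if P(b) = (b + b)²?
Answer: 13833523456/5764801 ≈ 2399.7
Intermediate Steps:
v(M) = M²/7
P(b) = 4*b² (P(b) = (2*b)² = 4*b²)
((P(v(1)) + 6)² + (0 - 4)*(-3))² = ((4*((⅐)*1²)² + 6)² + (0 - 4)*(-3))² = ((4*((⅐)*1)² + 6)² - 4*(-3))² = ((4*(⅐)² + 6)² + 12)² = ((4*(1/49) + 6)² + 12)² = ((4/49 + 6)² + 12)² = ((298/49)² + 12)² = (88804/2401 + 12)² = (117616/2401)² = 13833523456/5764801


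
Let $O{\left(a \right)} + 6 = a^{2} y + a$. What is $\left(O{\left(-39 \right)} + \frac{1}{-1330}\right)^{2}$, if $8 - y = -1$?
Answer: $\frac{329296151817361}{1768900} \approx 1.8616 \cdot 10^{8}$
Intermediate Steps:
$y = 9$ ($y = 8 - -1 = 8 + 1 = 9$)
$O{\left(a \right)} = -6 + a + 9 a^{2}$ ($O{\left(a \right)} = -6 + \left(a^{2} \cdot 9 + a\right) = -6 + \left(9 a^{2} + a\right) = -6 + \left(a + 9 a^{2}\right) = -6 + a + 9 a^{2}$)
$\left(O{\left(-39 \right)} + \frac{1}{-1330}\right)^{2} = \left(\left(-6 - 39 + 9 \left(-39\right)^{2}\right) + \frac{1}{-1330}\right)^{2} = \left(\left(-6 - 39 + 9 \cdot 1521\right) - \frac{1}{1330}\right)^{2} = \left(\left(-6 - 39 + 13689\right) - \frac{1}{1330}\right)^{2} = \left(13644 - \frac{1}{1330}\right)^{2} = \left(\frac{18146519}{1330}\right)^{2} = \frac{329296151817361}{1768900}$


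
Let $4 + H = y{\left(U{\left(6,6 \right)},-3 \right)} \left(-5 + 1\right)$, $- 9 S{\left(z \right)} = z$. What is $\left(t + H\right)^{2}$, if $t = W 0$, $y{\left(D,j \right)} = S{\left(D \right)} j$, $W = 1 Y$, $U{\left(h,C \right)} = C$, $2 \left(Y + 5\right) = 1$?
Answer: $144$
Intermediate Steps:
$Y = - \frac{9}{2}$ ($Y = -5 + \frac{1}{2} \cdot 1 = -5 + \frac{1}{2} = - \frac{9}{2} \approx -4.5$)
$W = - \frac{9}{2}$ ($W = 1 \left(- \frac{9}{2}\right) = - \frac{9}{2} \approx -4.5$)
$S{\left(z \right)} = - \frac{z}{9}$
$y{\left(D,j \right)} = - \frac{D j}{9}$ ($y{\left(D,j \right)} = - \frac{D}{9} j = - \frac{D j}{9}$)
$H = -12$ ($H = -4 + \left(- \frac{1}{9}\right) 6 \left(-3\right) \left(-5 + 1\right) = -4 + 2 \left(-4\right) = -4 - 8 = -12$)
$t = 0$ ($t = \left(- \frac{9}{2}\right) 0 = 0$)
$\left(t + H\right)^{2} = \left(0 - 12\right)^{2} = \left(-12\right)^{2} = 144$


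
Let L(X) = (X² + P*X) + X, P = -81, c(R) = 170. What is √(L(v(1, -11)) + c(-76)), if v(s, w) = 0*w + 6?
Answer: I*√274 ≈ 16.553*I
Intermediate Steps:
v(s, w) = 6 (v(s, w) = 0 + 6 = 6)
L(X) = X² - 80*X (L(X) = (X² - 81*X) + X = X² - 80*X)
√(L(v(1, -11)) + c(-76)) = √(6*(-80 + 6) + 170) = √(6*(-74) + 170) = √(-444 + 170) = √(-274) = I*√274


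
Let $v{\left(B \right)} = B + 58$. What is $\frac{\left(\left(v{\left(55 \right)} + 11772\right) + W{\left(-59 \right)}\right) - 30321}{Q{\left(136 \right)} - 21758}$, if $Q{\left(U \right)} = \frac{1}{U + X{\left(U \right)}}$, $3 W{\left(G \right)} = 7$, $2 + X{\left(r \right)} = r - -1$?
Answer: $\frac{14986571}{17689251} \approx 0.84721$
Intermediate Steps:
$v{\left(B \right)} = 58 + B$
$X{\left(r \right)} = -1 + r$ ($X{\left(r \right)} = -2 + \left(r - -1\right) = -2 + \left(r + 1\right) = -2 + \left(1 + r\right) = -1 + r$)
$W{\left(G \right)} = \frac{7}{3}$ ($W{\left(G \right)} = \frac{1}{3} \cdot 7 = \frac{7}{3}$)
$Q{\left(U \right)} = \frac{1}{-1 + 2 U}$ ($Q{\left(U \right)} = \frac{1}{U + \left(-1 + U\right)} = \frac{1}{-1 + 2 U}$)
$\frac{\left(\left(v{\left(55 \right)} + 11772\right) + W{\left(-59 \right)}\right) - 30321}{Q{\left(136 \right)} - 21758} = \frac{\left(\left(\left(58 + 55\right) + 11772\right) + \frac{7}{3}\right) - 30321}{\frac{1}{-1 + 2 \cdot 136} - 21758} = \frac{\left(\left(113 + 11772\right) + \frac{7}{3}\right) - 30321}{\frac{1}{-1 + 272} - 21758} = \frac{\left(11885 + \frac{7}{3}\right) - 30321}{\frac{1}{271} - 21758} = \frac{\frac{35662}{3} - 30321}{\frac{1}{271} - 21758} = - \frac{55301}{3 \left(- \frac{5896417}{271}\right)} = \left(- \frac{55301}{3}\right) \left(- \frac{271}{5896417}\right) = \frac{14986571}{17689251}$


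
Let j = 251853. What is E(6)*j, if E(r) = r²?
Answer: 9066708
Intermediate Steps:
E(6)*j = 6²*251853 = 36*251853 = 9066708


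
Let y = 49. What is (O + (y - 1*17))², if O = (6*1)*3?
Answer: 2500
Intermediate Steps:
O = 18 (O = 6*3 = 18)
(O + (y - 1*17))² = (18 + (49 - 1*17))² = (18 + (49 - 17))² = (18 + 32)² = 50² = 2500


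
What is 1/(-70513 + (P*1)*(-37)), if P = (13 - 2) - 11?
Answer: -1/70513 ≈ -1.4182e-5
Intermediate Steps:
P = 0 (P = 11 - 11 = 0)
1/(-70513 + (P*1)*(-37)) = 1/(-70513 + (0*1)*(-37)) = 1/(-70513 + 0*(-37)) = 1/(-70513 + 0) = 1/(-70513) = -1/70513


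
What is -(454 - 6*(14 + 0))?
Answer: -370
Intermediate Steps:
-(454 - 6*(14 + 0)) = -(454 - 6*14) = -(454 - 1*84) = -(454 - 84) = -1*370 = -370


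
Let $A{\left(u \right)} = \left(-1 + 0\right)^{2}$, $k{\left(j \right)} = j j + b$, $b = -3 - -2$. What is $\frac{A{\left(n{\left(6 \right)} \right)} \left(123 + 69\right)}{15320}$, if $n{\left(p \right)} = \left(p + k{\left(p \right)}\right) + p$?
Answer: $\frac{24}{1915} \approx 0.012533$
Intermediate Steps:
$b = -1$ ($b = -3 + 2 = -1$)
$k{\left(j \right)} = -1 + j^{2}$ ($k{\left(j \right)} = j j - 1 = j^{2} - 1 = -1 + j^{2}$)
$n{\left(p \right)} = -1 + p^{2} + 2 p$ ($n{\left(p \right)} = \left(p + \left(-1 + p^{2}\right)\right) + p = \left(-1 + p + p^{2}\right) + p = -1 + p^{2} + 2 p$)
$A{\left(u \right)} = 1$ ($A{\left(u \right)} = \left(-1\right)^{2} = 1$)
$\frac{A{\left(n{\left(6 \right)} \right)} \left(123 + 69\right)}{15320} = \frac{1 \left(123 + 69\right)}{15320} = 1 \cdot 192 \cdot \frac{1}{15320} = 192 \cdot \frac{1}{15320} = \frac{24}{1915}$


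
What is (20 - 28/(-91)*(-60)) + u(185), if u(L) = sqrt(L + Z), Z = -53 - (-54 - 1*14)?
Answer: 20/13 + 10*sqrt(2) ≈ 15.681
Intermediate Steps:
Z = 15 (Z = -53 - (-54 - 14) = -53 - 1*(-68) = -53 + 68 = 15)
u(L) = sqrt(15 + L) (u(L) = sqrt(L + 15) = sqrt(15 + L))
(20 - 28/(-91)*(-60)) + u(185) = (20 - 28/(-91)*(-60)) + sqrt(15 + 185) = (20 - 28*(-1/91)*(-60)) + sqrt(200) = (20 + (4/13)*(-60)) + 10*sqrt(2) = (20 - 240/13) + 10*sqrt(2) = 20/13 + 10*sqrt(2)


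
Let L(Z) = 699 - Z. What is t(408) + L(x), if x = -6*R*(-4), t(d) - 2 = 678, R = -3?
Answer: 1451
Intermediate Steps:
t(d) = 680 (t(d) = 2 + 678 = 680)
x = -72 (x = -6*(-3)*(-4) = 18*(-4) = -72)
t(408) + L(x) = 680 + (699 - 1*(-72)) = 680 + (699 + 72) = 680 + 771 = 1451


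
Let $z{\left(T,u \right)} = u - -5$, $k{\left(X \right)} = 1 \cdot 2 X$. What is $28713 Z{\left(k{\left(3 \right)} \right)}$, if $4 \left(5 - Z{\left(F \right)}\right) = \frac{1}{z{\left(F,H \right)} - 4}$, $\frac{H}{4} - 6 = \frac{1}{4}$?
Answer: $\frac{14902047}{104} \approx 1.4329 \cdot 10^{5}$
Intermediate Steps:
$H = 25$ ($H = 24 + \frac{4}{4} = 24 + 4 \cdot \frac{1}{4} = 24 + 1 = 25$)
$k{\left(X \right)} = 2 X$
$z{\left(T,u \right)} = 5 + u$ ($z{\left(T,u \right)} = u + 5 = 5 + u$)
$Z{\left(F \right)} = \frac{519}{104}$ ($Z{\left(F \right)} = 5 - \frac{1}{4 \left(\left(5 + 25\right) - 4\right)} = 5 - \frac{1}{4 \left(30 - 4\right)} = 5 - \frac{1}{4 \cdot 26} = 5 - \frac{1}{104} = \frac{519}{104}$)
$28713 Z{\left(k{\left(3 \right)} \right)} = 28713 \cdot \frac{519}{104} = \frac{14902047}{104}$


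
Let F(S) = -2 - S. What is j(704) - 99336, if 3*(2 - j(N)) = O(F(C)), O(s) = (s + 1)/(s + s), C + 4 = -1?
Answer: -894008/9 ≈ -99334.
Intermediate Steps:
C = -5 (C = -4 - 1 = -5)
O(s) = (1 + s)/(2*s) (O(s) = (1 + s)/((2*s)) = (1 + s)*(1/(2*s)) = (1 + s)/(2*s))
j(N) = 16/9 (j(N) = 2 - (1 + (-2 - 1*(-5)))/(6*(-2 - 1*(-5))) = 2 - (1 + (-2 + 5))/(6*(-2 + 5)) = 2 - (1 + 3)/(6*3) = 2 - 4/(6*3) = 2 - ⅓*⅔ = 2 - 2/9 = 16/9)
j(704) - 99336 = 16/9 - 99336 = -894008/9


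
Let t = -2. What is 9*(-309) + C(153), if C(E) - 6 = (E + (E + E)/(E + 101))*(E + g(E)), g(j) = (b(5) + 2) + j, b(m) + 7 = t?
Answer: 5503191/127 ≈ 43332.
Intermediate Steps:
b(m) = -9 (b(m) = -7 - 2 = -9)
g(j) = -7 + j (g(j) = (-9 + 2) + j = -7 + j)
C(E) = 6 + (-7 + 2*E)*(E + 2*E/(101 + E)) (C(E) = 6 + (E + (E + E)/(E + 101))*(E + (-7 + E)) = 6 + (E + (2*E)/(101 + E))*(-7 + 2*E) = 6 + (E + 2*E/(101 + E))*(-7 + 2*E) = 6 + (-7 + 2*E)*(E + 2*E/(101 + E)))
9*(-309) + C(153) = 9*(-309) + (606 - 715*153 + 2*153³ + 199*153²)/(101 + 153) = -2781 + (606 - 109395 + 2*3581577 + 199*23409)/254 = -2781 + (606 - 109395 + 7163154 + 4658391)/254 = -2781 + (1/254)*11712756 = -2781 + 5856378/127 = 5503191/127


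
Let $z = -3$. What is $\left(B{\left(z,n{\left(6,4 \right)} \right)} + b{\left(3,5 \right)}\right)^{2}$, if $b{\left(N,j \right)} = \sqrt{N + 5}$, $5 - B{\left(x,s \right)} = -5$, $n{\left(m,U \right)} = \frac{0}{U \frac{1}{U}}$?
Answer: $108 + 40 \sqrt{2} \approx 164.57$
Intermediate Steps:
$n{\left(m,U \right)} = 0$ ($n{\left(m,U \right)} = \frac{0}{1} = 0 \cdot 1 = 0$)
$B{\left(x,s \right)} = 10$ ($B{\left(x,s \right)} = 5 - -5 = 5 + 5 = 10$)
$b{\left(N,j \right)} = \sqrt{5 + N}$
$\left(B{\left(z,n{\left(6,4 \right)} \right)} + b{\left(3,5 \right)}\right)^{2} = \left(10 + \sqrt{5 + 3}\right)^{2} = \left(10 + \sqrt{8}\right)^{2} = \left(10 + 2 \sqrt{2}\right)^{2}$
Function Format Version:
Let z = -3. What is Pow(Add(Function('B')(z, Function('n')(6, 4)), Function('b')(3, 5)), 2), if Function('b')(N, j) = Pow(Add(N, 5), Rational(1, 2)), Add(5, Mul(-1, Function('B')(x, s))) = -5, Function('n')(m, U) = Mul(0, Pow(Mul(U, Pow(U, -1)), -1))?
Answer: Add(108, Mul(40, Pow(2, Rational(1, 2)))) ≈ 164.57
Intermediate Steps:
Function('n')(m, U) = 0 (Function('n')(m, U) = Mul(0, Pow(1, -1)) = Mul(0, 1) = 0)
Function('B')(x, s) = 10 (Function('B')(x, s) = Add(5, Mul(-1, -5)) = Add(5, 5) = 10)
Function('b')(N, j) = Pow(Add(5, N), Rational(1, 2))
Pow(Add(Function('B')(z, Function('n')(6, 4)), Function('b')(3, 5)), 2) = Pow(Add(10, Pow(Add(5, 3), Rational(1, 2))), 2) = Pow(Add(10, Pow(8, Rational(1, 2))), 2) = Pow(Add(10, Mul(2, Pow(2, Rational(1, 2)))), 2)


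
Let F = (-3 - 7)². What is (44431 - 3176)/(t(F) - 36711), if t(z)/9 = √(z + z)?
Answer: -168279145/149742369 - 412550*√2/149742369 ≈ -1.1277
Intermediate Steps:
F = 100 (F = (-10)² = 100)
t(z) = 9*√2*√z (t(z) = 9*√(z + z) = 9*√(2*z) = 9*(√2*√z) = 9*√2*√z)
(44431 - 3176)/(t(F) - 36711) = (44431 - 3176)/(9*√2*√100 - 36711) = 41255/(9*√2*10 - 36711) = 41255/(90*√2 - 36711) = 41255/(-36711 + 90*√2)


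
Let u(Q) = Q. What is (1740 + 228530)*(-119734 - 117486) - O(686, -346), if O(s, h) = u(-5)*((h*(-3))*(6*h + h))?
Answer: -54637219580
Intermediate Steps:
O(s, h) = 105*h² (O(s, h) = -5*h*(-3)*(6*h + h) = -5*(-3*h)*7*h = -(-105)*h² = 105*h²)
(1740 + 228530)*(-119734 - 117486) - O(686, -346) = (1740 + 228530)*(-119734 - 117486) - 105*(-346)² = 230270*(-237220) - 105*119716 = -54624649400 - 1*12570180 = -54624649400 - 12570180 = -54637219580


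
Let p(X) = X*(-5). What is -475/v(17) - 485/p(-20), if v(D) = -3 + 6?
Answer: -9791/60 ≈ -163.18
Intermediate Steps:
v(D) = 3
p(X) = -5*X
-475/v(17) - 485/p(-20) = -475/3 - 485/((-5*(-20))) = -475*⅓ - 485/100 = -475/3 - 485*1/100 = -475/3 - 97/20 = -9791/60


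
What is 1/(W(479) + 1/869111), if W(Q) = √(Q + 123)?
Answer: -869111/454723066053241 + 755353930321*√602/454723066053241 ≈ 0.040757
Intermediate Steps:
W(Q) = √(123 + Q)
1/(W(479) + 1/869111) = 1/(√(123 + 479) + 1/869111) = 1/(√602 + 1/869111) = 1/(1/869111 + √602)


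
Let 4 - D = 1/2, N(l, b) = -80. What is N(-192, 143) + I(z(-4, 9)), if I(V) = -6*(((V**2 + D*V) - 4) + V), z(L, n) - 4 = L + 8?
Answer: -656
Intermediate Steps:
D = 7/2 (D = 4 - 1/2 = 7/2 ≈ 3.5000)
z(L, n) = 12 + L (z(L, n) = 4 + (L + 8) = 4 + (8 + L) = 12 + L)
I(V) = 24 - 27*V - 6*V**2 (I(V) = -6*(((V**2 + 7*V/2) - 4) + V) = -6*((-4 + V**2 + 7*V/2) + V) = -6*(-4 + V**2 + 9*V/2) = 24 - 27*V - 6*V**2)
N(-192, 143) + I(z(-4, 9)) = -80 + (24 - 27*(12 - 4) - 6*(12 - 4)**2) = -80 + (24 - 27*8 - 6*8**2) = -80 + (24 - 216 - 6*64) = -80 + (24 - 216 - 384) = -80 - 576 = -656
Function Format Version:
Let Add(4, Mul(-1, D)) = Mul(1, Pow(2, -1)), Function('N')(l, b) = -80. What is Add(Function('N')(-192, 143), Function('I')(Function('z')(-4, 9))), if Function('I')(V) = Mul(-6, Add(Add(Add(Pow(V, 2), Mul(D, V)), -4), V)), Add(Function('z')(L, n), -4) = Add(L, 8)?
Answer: -656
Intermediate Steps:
D = Rational(7, 2) (D = Add(4, Mul(-1, Mul(1, Pow(2, -1)))) = Add(4, Mul(-1, Mul(1, Rational(1, 2)))) = Add(4, Mul(-1, Rational(1, 2))) = Add(4, Rational(-1, 2)) = Rational(7, 2) ≈ 3.5000)
Function('z')(L, n) = Add(12, L) (Function('z')(L, n) = Add(4, Add(L, 8)) = Add(4, Add(8, L)) = Add(12, L))
Function('I')(V) = Add(24, Mul(-27, V), Mul(-6, Pow(V, 2))) (Function('I')(V) = Mul(-6, Add(Add(Add(Pow(V, 2), Mul(Rational(7, 2), V)), -4), V)) = Mul(-6, Add(Add(-4, Pow(V, 2), Mul(Rational(7, 2), V)), V)) = Mul(-6, Add(-4, Pow(V, 2), Mul(Rational(9, 2), V))) = Add(24, Mul(-27, V), Mul(-6, Pow(V, 2))))
Add(Function('N')(-192, 143), Function('I')(Function('z')(-4, 9))) = Add(-80, Add(24, Mul(-27, Add(12, -4)), Mul(-6, Pow(Add(12, -4), 2)))) = Add(-80, Add(24, Mul(-27, 8), Mul(-6, Pow(8, 2)))) = Add(-80, Add(24, -216, Mul(-6, 64))) = Add(-80, Add(24, -216, -384)) = Add(-80, -576) = -656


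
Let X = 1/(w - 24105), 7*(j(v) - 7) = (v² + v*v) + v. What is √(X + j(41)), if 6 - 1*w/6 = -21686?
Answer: √30194170296731/247443 ≈ 22.207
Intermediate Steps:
w = 130152 (w = 36 - 6*(-21686) = 36 + 130116 = 130152)
j(v) = 7 + v/7 + 2*v²/7 (j(v) = 7 + ((v² + v*v) + v)/7 = 7 + ((v² + v²) + v)/7 = 7 + (2*v² + v)/7 = 7 + (v + 2*v²)/7 = 7 + (v/7 + 2*v²/7) = 7 + v/7 + 2*v²/7)
X = 1/106047 (X = 1/(130152 - 24105) = 1/106047 ≈ 9.4298e-6)
√(X + j(41)) = √(1/106047 + (7 + (⅐)*41 + (2/7)*41²)) = √(1/106047 + (7 + 41/7 + (2/7)*1681)) = √(1/106047 + (7 + 41/7 + 3362/7)) = √(1/106047 + 3452/7) = √(366074251/742329) = √30194170296731/247443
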